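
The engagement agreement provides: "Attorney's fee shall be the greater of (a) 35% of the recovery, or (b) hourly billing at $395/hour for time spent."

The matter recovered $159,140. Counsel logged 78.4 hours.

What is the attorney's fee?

(a) 35% of $159,140 = $55,699.00
(b) 78.4 × $395 = $30,968.00
The greater is (a): $55,699.00.

$55,699.00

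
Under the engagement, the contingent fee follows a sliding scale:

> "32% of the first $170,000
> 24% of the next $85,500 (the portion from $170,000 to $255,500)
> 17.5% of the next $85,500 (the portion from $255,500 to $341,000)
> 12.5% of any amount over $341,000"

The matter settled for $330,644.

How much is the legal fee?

$88,070.20

First $170,000 at 32% = $54,400.00
Next $85,500 at 24% = $20,520.00
Remaining $75,144 at 17.5% = $13,150.20
Fee: $54,400.00 + $20,520.00 + $13,150.20 = $88,070.20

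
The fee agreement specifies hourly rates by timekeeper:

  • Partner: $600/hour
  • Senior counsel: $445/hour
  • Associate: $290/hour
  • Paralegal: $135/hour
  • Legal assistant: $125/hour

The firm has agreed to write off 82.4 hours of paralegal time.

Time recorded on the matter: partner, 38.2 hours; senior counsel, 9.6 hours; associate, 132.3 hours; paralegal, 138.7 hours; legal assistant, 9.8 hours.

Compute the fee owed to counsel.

$74,384.50

Partner: 38.2 × $600 = $22,920.00
Senior counsel: 9.6 × $445 = $4,272.00
Associate: 132.3 × $290 = $38,367.00
Paralegal: 138.7 × $135 = $18,724.50
Legal assistant: 9.8 × $125 = $1,225.00
Subtotal: $85,508.50
Write-off: 82.4 × $135 = $11,124.00
Total: $85,508.50 − $11,124.00 = $74,384.50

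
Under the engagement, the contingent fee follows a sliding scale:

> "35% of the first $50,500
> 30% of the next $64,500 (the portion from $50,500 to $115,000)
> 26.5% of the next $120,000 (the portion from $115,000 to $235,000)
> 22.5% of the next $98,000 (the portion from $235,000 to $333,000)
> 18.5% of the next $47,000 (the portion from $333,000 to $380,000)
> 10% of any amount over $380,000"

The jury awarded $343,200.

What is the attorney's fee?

First $50,500 at 35% = $17,675.00
Next $64,500 at 30% = $19,350.00
Next $120,000 at 26.5% = $31,800.00
Next $98,000 at 22.5% = $22,050.00
Remaining $10,200 at 18.5% = $1,887.00
Fee: $17,675.00 + $19,350.00 + $31,800.00 + $22,050.00 + $1,887.00 = $92,762.00

$92,762.00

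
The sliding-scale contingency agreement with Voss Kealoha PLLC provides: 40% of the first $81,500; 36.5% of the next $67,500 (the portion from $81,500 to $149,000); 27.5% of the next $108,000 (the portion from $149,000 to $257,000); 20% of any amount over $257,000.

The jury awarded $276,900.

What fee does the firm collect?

First $81,500 at 40% = $32,600.00
Next $67,500 at 36.5% = $24,637.50
Next $108,000 at 27.5% = $29,700.00
Remaining $19,900 at 20% = $3,980.00
Fee: $32,600.00 + $24,637.50 + $29,700.00 + $3,980.00 = $90,917.50

$90,917.50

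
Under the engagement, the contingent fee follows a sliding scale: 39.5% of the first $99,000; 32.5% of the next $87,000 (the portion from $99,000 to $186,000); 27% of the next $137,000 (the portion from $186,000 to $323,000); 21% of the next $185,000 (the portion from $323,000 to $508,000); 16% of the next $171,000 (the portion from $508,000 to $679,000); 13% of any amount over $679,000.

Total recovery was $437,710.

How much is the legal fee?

$128,459.10

First $99,000 at 39.5% = $39,105.00
Next $87,000 at 32.5% = $28,275.00
Next $137,000 at 27% = $36,990.00
Remaining $114,710 at 21% = $24,089.10
Fee: $39,105.00 + $28,275.00 + $36,990.00 + $24,089.10 = $128,459.10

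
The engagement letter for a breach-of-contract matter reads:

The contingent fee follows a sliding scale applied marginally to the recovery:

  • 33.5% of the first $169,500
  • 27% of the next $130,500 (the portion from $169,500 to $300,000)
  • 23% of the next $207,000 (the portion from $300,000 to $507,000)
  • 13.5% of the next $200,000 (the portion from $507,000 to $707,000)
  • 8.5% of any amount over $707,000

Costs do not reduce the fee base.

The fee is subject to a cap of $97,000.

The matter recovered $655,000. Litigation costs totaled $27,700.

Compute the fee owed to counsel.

Fee base is the gross recovery, $655,000; costs are reimbursed separately.
First $169,500 at 33.5% = $56,782.50
Next $130,500 at 27% = $35,235.00
Next $207,000 at 23% = $47,610.00
Remaining $148,000 at 13.5% = $19,980.00
Fee: $56,782.50 + $35,235.00 + $47,610.00 + $19,980.00 = $159,607.50
$159,607.50 exceeds the $97,000 cap, so the fee is capped at $97,000.00.

$97,000.00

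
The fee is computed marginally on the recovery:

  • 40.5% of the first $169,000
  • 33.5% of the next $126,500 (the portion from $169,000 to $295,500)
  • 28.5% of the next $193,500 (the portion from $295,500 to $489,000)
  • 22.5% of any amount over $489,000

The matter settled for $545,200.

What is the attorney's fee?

$178,615.00

First $169,000 at 40.5% = $68,445.00
Next $126,500 at 33.5% = $42,377.50
Next $193,500 at 28.5% = $55,147.50
Remaining $56,200 at 22.5% = $12,645.00
Fee: $68,445.00 + $42,377.50 + $55,147.50 + $12,645.00 = $178,615.00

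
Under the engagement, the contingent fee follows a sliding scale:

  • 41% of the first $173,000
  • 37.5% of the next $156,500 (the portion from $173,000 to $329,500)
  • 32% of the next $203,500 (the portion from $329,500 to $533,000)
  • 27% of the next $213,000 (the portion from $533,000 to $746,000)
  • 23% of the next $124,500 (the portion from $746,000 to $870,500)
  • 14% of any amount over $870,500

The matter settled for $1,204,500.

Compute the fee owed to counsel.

First $173,000 at 41% = $70,930.00
Next $156,500 at 37.5% = $58,687.50
Next $203,500 at 32% = $65,120.00
Next $213,000 at 27% = $57,510.00
Next $124,500 at 23% = $28,635.00
Remaining $334,000 at 14% = $46,760.00
Fee: $70,930.00 + $58,687.50 + $65,120.00 + $57,510.00 + $28,635.00 + $46,760.00 = $327,642.50

$327,642.50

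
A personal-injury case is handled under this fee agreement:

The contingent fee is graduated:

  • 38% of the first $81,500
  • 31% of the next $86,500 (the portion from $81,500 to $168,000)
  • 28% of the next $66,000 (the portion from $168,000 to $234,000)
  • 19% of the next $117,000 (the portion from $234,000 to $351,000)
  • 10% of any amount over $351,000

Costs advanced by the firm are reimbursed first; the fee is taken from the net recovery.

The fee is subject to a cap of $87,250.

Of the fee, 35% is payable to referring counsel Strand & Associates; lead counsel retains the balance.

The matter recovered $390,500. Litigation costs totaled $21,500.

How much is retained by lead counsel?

Fee base (net of costs): $390,500 − $21,500 = $369,000
First $81,500 at 38% = $30,970.00
Next $86,500 at 31% = $26,815.00
Next $66,000 at 28% = $18,480.00
Next $117,000 at 19% = $22,230.00
Remaining $18,000 at 10% = $1,800.00
Fee: $30,970.00 + $26,815.00 + $18,480.00 + $22,230.00 + $1,800.00 = $100,295.00
$100,295.00 exceeds the $87,250 cap, so the fee is capped at $87,250.00.
Referral share: 35% of $87,250.00 = $30,537.50; lead counsel retains $87,250.00 − $30,537.50 = $56,712.50.

$56,712.50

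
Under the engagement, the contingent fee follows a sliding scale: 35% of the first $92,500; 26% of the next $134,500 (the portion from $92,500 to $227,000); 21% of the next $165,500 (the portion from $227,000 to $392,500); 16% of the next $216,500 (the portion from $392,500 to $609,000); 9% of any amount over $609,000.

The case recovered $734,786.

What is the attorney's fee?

First $92,500 at 35% = $32,375.00
Next $134,500 at 26% = $34,970.00
Next $165,500 at 21% = $34,755.00
Next $216,500 at 16% = $34,640.00
Remaining $125,786 at 9% = $11,320.74
Fee: $32,375.00 + $34,970.00 + $34,755.00 + $34,640.00 + $11,320.74 = $148,060.74

$148,060.74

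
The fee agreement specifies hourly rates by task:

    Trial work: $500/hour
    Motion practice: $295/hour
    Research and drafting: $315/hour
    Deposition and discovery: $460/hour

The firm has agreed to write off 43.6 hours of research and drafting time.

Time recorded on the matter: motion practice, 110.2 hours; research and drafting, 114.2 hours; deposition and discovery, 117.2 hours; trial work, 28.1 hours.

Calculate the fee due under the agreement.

Trial work: 28.1 × $500 = $14,050.00
Motion practice: 110.2 × $295 = $32,509.00
Research and drafting: 114.2 × $315 = $35,973.00
Deposition and discovery: 117.2 × $460 = $53,912.00
Subtotal: $136,444.00
Write-off: 43.6 × $315 = $13,734.00
Total: $136,444.00 − $13,734.00 = $122,710.00

$122,710.00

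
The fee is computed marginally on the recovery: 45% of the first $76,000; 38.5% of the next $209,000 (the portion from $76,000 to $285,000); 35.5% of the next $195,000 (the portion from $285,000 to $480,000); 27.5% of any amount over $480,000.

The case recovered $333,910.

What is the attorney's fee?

$132,028.05

First $76,000 at 45% = $34,200.00
Next $209,000 at 38.5% = $80,465.00
Remaining $48,910 at 35.5% = $17,363.05
Fee: $34,200.00 + $80,465.00 + $17,363.05 = $132,028.05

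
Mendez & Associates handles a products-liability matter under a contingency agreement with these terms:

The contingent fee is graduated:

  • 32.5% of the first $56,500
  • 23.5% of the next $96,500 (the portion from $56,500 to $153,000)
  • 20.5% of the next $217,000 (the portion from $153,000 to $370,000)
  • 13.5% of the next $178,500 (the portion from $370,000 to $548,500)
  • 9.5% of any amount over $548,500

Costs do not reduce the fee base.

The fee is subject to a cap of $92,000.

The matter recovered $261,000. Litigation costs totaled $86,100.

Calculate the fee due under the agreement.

$63,180.00

Fee base is the gross recovery, $261,000; costs are reimbursed separately.
First $56,500 at 32.5% = $18,362.50
Next $96,500 at 23.5% = $22,677.50
Remaining $108,000 at 20.5% = $22,140.00
Fee: $18,362.50 + $22,677.50 + $22,140.00 = $63,180.00
$63,180.00 is under the $92,000 cap.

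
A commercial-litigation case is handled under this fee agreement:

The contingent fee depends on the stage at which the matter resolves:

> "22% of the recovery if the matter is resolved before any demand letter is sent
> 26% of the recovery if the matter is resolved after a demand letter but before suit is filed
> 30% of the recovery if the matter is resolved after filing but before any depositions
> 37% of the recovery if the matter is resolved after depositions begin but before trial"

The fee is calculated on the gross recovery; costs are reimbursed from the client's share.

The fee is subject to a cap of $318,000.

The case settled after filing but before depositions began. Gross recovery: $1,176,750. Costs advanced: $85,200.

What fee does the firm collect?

Fee base is the gross recovery, $1,176,750; costs are reimbursed separately.
The matter settled after filing but before depositions began, so the 30% rate applies.
$1,176,750 × 30% = $353,025.00
$353,025.00 exceeds the $318,000 cap, so the fee is capped at $318,000.00.

$318,000.00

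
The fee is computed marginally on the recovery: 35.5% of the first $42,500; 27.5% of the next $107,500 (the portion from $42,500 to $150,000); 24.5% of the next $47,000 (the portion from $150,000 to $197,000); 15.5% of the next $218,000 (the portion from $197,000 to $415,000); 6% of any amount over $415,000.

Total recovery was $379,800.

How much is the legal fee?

First $42,500 at 35.5% = $15,087.50
Next $107,500 at 27.5% = $29,562.50
Next $47,000 at 24.5% = $11,515.00
Remaining $182,800 at 15.5% = $28,334.00
Fee: $15,087.50 + $29,562.50 + $11,515.00 + $28,334.00 = $84,499.00

$84,499.00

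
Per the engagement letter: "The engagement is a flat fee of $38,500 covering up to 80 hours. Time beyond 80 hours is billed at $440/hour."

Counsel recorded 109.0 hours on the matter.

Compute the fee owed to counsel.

$51,260.00

Flat fee: $38,500.00
Excess hours: 109.0 − 80 = 29.0
Overrun: 29.0 × $440 = $12,760.00
Total: $38,500.00 + $12,760.00 = $51,260.00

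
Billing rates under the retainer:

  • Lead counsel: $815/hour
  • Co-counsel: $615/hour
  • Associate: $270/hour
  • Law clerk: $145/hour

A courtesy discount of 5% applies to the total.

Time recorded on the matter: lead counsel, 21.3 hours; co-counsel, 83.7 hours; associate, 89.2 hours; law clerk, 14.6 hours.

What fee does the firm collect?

$90,284.20

Lead counsel: 21.3 × $815 = $17,359.50
Co-counsel: 83.7 × $615 = $51,475.50
Associate: 89.2 × $270 = $24,084.00
Law clerk: 14.6 × $145 = $2,117.00
Subtotal: $95,036.00
Less 5% discount: −$4,751.80
Total: $95,036.00 − $4,751.80 = $90,284.20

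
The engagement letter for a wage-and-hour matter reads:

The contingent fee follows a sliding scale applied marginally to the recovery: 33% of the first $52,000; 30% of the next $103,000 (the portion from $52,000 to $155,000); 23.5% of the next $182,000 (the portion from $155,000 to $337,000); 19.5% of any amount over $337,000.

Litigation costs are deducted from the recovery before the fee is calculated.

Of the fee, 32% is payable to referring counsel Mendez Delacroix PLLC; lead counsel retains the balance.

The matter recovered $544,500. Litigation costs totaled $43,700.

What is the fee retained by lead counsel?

Fee base (net of costs): $544,500 − $43,700 = $500,800
First $52,000 at 33% = $17,160.00
Next $103,000 at 30% = $30,900.00
Next $182,000 at 23.5% = $42,770.00
Remaining $163,800 at 19.5% = $31,941.00
Fee: $17,160.00 + $30,900.00 + $42,770.00 + $31,941.00 = $122,771.00
Referral share: 32% of $122,771.00 = $39,286.72; lead counsel retains $122,771.00 − $39,286.72 = $83,484.28.

$83,484.28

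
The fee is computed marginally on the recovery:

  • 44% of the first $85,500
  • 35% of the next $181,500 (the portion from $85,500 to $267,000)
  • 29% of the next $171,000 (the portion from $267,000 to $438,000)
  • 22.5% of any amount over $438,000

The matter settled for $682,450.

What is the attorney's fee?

First $85,500 at 44% = $37,620.00
Next $181,500 at 35% = $63,525.00
Next $171,000 at 29% = $49,590.00
Remaining $244,450 at 22.5% = $55,001.25
Fee: $37,620.00 + $63,525.00 + $49,590.00 + $55,001.25 = $205,736.25

$205,736.25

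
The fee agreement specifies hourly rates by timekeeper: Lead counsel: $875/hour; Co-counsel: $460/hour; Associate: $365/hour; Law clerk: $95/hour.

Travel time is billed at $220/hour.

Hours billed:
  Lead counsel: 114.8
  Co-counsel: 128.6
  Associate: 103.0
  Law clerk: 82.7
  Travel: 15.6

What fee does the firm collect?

Lead counsel: 114.8 × $875 = $100,450.00
Co-counsel: 128.6 × $460 = $59,156.00
Associate: 103.0 × $365 = $37,595.00
Law clerk: 82.7 × $95 = $7,856.50
Subtotal: $100,450.00 + $59,156.00 + $37,595.00 + $7,856.50 = $205,057.50
Travel: 15.6 × $220 = $3,432.00
Total: $205,057.50 + $3,432.00 = $208,489.50

$208,489.50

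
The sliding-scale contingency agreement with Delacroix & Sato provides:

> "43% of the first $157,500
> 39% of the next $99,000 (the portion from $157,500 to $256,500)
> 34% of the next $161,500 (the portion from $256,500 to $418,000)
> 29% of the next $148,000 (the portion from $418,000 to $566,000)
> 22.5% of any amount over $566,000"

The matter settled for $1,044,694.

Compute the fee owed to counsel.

First $157,500 at 43% = $67,725.00
Next $99,000 at 39% = $38,610.00
Next $161,500 at 34% = $54,910.00
Next $148,000 at 29% = $42,920.00
Remaining $478,694 at 22.5% = $107,706.15
Fee: $67,725.00 + $38,610.00 + $54,910.00 + $42,920.00 + $107,706.15 = $311,871.15

$311,871.15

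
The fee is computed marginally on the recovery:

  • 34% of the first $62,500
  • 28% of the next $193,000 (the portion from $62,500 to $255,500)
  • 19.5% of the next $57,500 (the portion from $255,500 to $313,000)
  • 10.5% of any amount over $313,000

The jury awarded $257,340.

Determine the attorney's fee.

$75,648.80

First $62,500 at 34% = $21,250.00
Next $193,000 at 28% = $54,040.00
Remaining $1,840 at 19.5% = $358.80
Fee: $21,250.00 + $54,040.00 + $358.80 = $75,648.80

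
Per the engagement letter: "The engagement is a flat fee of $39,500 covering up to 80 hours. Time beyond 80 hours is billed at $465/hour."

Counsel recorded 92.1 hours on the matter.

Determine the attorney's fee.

$45,126.50

Flat fee: $39,500.00
Excess hours: 92.1 − 80 = 12.1
Overrun: 12.1 × $465 = $5,626.50
Total: $39,500.00 + $5,626.50 = $45,126.50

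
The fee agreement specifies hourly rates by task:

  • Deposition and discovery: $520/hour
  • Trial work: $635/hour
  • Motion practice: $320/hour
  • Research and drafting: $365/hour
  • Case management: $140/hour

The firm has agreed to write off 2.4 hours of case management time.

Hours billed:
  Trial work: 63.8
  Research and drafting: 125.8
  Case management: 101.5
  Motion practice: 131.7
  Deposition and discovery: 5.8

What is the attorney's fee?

Deposition and discovery: 5.8 × $520 = $3,016.00
Trial work: 63.8 × $635 = $40,513.00
Motion practice: 131.7 × $320 = $42,144.00
Research and drafting: 125.8 × $365 = $45,917.00
Case management: 101.5 × $140 = $14,210.00
Subtotal: $145,800.00
Write-off: 2.4 × $140 = $336.00
Total: $145,800.00 − $336.00 = $145,464.00

$145,464.00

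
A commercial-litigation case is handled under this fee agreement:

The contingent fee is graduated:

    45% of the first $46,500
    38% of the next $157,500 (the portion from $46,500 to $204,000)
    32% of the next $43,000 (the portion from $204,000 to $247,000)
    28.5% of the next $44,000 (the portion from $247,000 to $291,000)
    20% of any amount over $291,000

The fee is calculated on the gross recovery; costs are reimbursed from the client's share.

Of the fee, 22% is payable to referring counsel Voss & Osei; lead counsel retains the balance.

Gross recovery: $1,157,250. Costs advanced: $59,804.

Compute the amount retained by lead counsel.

$218,653.50

Fee base is the gross recovery, $1,157,250; costs are reimbursed separately.
First $46,500 at 45% = $20,925.00
Next $157,500 at 38% = $59,850.00
Next $43,000 at 32% = $13,760.00
Next $44,000 at 28.5% = $12,540.00
Remaining $866,250 at 20% = $173,250.00
Fee: $20,925.00 + $59,850.00 + $13,760.00 + $12,540.00 + $173,250.00 = $280,325.00
Referral share: 22% of $280,325.00 = $61,671.50; lead counsel retains $280,325.00 − $61,671.50 = $218,653.50.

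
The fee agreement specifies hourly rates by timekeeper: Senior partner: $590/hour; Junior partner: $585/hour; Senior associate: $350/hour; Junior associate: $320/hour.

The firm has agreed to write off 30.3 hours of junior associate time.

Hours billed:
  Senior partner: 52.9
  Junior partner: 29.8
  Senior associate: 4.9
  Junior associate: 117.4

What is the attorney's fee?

$78,231.00

Senior partner: 52.9 × $590 = $31,211.00
Junior partner: 29.8 × $585 = $17,433.00
Senior associate: 4.9 × $350 = $1,715.00
Junior associate: 117.4 × $320 = $37,568.00
Subtotal: $87,927.00
Write-off: 30.3 × $320 = $9,696.00
Total: $87,927.00 − $9,696.00 = $78,231.00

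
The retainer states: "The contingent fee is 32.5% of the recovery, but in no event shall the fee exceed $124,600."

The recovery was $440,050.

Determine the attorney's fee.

$124,600.00

32.5% of $440,050 = $143,016.25
That exceeds the $124,600 cap, so the fee is capped at $124,600.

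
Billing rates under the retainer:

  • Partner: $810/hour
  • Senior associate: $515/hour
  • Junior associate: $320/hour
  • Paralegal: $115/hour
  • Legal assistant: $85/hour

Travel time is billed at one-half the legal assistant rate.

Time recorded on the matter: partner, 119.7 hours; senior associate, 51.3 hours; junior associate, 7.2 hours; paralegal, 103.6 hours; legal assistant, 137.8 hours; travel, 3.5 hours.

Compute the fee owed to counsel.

$149,456.25

Partner: 119.7 × $810 = $96,957.00
Senior associate: 51.3 × $515 = $26,419.50
Junior associate: 7.2 × $320 = $2,304.00
Paralegal: 103.6 × $115 = $11,914.00
Legal assistant: 137.8 × $85 = $11,713.00
Subtotal: $96,957.00 + $26,419.50 + $2,304.00 + $11,914.00 + $11,713.00 = $149,307.50
Travel: 3.5 × ($85 ÷ 2) = 3.5 × $42.50 = $148.75
Total: $149,307.50 + $148.75 = $149,456.25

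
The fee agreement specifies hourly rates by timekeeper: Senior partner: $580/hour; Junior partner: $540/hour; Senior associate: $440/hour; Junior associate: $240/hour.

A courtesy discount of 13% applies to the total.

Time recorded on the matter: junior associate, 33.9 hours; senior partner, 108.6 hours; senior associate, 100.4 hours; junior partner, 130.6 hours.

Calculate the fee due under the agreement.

Senior partner: 108.6 × $580 = $62,988.00
Junior partner: 130.6 × $540 = $70,524.00
Senior associate: 100.4 × $440 = $44,176.00
Junior associate: 33.9 × $240 = $8,136.00
Subtotal: $185,824.00
Less 13% discount: −$24,157.12
Total: $185,824.00 − $24,157.12 = $161,666.88

$161,666.88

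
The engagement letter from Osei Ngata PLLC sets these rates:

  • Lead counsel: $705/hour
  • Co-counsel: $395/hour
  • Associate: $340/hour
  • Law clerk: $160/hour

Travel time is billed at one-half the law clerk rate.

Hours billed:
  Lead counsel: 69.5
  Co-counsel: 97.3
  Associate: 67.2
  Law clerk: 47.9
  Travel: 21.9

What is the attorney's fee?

$119,695.00

Lead counsel: 69.5 × $705 = $48,997.50
Co-counsel: 97.3 × $395 = $38,433.50
Associate: 67.2 × $340 = $22,848.00
Law clerk: 47.9 × $160 = $7,664.00
Subtotal: $48,997.50 + $38,433.50 + $22,848.00 + $7,664.00 = $117,943.00
Travel: 21.9 × ($160 ÷ 2) = 21.9 × $80.00 = $1,752.00
Total: $117,943.00 + $1,752.00 = $119,695.00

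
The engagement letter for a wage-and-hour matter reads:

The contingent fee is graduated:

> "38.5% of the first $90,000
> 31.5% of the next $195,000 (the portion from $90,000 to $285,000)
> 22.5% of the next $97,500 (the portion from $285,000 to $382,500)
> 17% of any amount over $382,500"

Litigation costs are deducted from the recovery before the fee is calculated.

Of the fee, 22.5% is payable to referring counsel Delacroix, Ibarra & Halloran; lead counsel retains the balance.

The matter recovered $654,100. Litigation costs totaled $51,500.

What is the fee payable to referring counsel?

$34,971.64

Fee base (net of costs): $654,100 − $51,500 = $602,600
First $90,000 at 38.5% = $34,650.00
Next $195,000 at 31.5% = $61,425.00
Next $97,500 at 22.5% = $21,937.50
Remaining $220,100 at 17% = $37,417.00
Fee: $34,650.00 + $61,425.00 + $21,937.50 + $37,417.00 = $155,429.50
Referral share: 22.5% of $155,429.50 = $34,971.64; lead counsel retains $155,429.50 − $34,971.64 = $120,457.86.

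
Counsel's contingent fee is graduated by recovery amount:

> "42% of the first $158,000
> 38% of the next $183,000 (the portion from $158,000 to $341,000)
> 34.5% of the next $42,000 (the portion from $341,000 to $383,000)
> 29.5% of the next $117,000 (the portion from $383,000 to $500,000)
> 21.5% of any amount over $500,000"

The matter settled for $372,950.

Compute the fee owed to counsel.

First $158,000 at 42% = $66,360.00
Next $183,000 at 38% = $69,540.00
Remaining $31,950 at 34.5% = $11,022.75
Fee: $66,360.00 + $69,540.00 + $11,022.75 = $146,922.75

$146,922.75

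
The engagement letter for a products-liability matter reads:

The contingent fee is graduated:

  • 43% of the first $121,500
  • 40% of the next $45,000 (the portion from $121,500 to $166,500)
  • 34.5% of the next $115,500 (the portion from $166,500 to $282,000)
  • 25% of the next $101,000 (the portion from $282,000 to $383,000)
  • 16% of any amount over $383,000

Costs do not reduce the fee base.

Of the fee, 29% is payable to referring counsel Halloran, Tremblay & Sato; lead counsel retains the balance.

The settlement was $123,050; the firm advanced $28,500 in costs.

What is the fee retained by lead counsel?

Fee base is the gross recovery, $123,050; costs are reimbursed separately.
First $121,500 at 43% = $52,245.00
Remaining $1,550 at 40% = $620.00
Fee: $52,245.00 + $620.00 = $52,865.00
Referral share: 29% of $52,865.00 = $15,330.85; lead counsel retains $52,865.00 − $15,330.85 = $37,534.15.

$37,534.15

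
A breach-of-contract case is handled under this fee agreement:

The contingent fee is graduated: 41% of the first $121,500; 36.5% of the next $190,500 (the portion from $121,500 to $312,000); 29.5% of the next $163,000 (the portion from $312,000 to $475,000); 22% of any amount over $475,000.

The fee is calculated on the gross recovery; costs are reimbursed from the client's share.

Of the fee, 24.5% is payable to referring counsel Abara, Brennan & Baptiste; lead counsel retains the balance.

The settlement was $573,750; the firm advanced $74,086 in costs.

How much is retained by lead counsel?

Fee base is the gross recovery, $573,750; costs are reimbursed separately.
First $121,500 at 41% = $49,815.00
Next $190,500 at 36.5% = $69,532.50
Next $163,000 at 29.5% = $48,085.00
Remaining $98,750 at 22% = $21,725.00
Fee: $49,815.00 + $69,532.50 + $48,085.00 + $21,725.00 = $189,157.50
Referral share: 24.5% of $189,157.50 = $46,343.59; lead counsel retains $189,157.50 − $46,343.59 = $142,813.91.

$142,813.91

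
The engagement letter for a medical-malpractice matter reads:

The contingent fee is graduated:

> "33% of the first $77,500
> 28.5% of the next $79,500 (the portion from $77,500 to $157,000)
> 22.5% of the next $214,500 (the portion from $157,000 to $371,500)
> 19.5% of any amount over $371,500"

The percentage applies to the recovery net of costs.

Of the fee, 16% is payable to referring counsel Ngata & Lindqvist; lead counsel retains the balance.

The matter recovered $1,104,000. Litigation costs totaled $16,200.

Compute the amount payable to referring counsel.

Fee base (net of costs): $1,104,000 − $16,200 = $1,087,800
First $77,500 at 33% = $25,575.00
Next $79,500 at 28.5% = $22,657.50
Next $214,500 at 22.5% = $48,262.50
Remaining $716,300 at 19.5% = $139,678.50
Fee: $25,575.00 + $22,657.50 + $48,262.50 + $139,678.50 = $236,173.50
Referral share: 16% of $236,173.50 = $37,787.76; lead counsel retains $236,173.50 − $37,787.76 = $198,385.74.

$37,787.76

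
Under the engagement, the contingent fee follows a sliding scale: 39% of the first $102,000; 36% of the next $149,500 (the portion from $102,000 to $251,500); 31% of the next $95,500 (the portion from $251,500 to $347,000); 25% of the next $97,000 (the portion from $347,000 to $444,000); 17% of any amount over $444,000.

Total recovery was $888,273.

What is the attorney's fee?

$222,981.41

First $102,000 at 39% = $39,780.00
Next $149,500 at 36% = $53,820.00
Next $95,500 at 31% = $29,605.00
Next $97,000 at 25% = $24,250.00
Remaining $444,273 at 17% = $75,526.41
Fee: $39,780.00 + $53,820.00 + $29,605.00 + $24,250.00 + $75,526.41 = $222,981.41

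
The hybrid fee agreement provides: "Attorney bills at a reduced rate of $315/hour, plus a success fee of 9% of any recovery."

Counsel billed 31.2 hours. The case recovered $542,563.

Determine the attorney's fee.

Hourly: 31.2 × $315 = $9,828.00
Success fee: 9% of $542,563 = $48,830.67
Total: $9,828.00 + $48,830.67 = $58,658.67

$58,658.67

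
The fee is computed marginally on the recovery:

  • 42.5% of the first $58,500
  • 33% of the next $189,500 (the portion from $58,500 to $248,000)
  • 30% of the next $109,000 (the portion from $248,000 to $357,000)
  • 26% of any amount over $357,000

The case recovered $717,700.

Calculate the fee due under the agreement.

$213,879.50

First $58,500 at 42.5% = $24,862.50
Next $189,500 at 33% = $62,535.00
Next $109,000 at 30% = $32,700.00
Remaining $360,700 at 26% = $93,782.00
Fee: $24,862.50 + $62,535.00 + $32,700.00 + $93,782.00 = $213,879.50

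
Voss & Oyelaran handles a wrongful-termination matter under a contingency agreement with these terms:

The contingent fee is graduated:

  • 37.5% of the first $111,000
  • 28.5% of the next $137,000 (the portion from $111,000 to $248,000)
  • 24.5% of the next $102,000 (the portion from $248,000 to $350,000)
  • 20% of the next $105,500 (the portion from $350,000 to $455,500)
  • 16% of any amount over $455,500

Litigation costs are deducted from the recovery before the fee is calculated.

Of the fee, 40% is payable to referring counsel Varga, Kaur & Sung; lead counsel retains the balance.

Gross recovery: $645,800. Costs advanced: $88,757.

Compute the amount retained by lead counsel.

Fee base (net of costs): $645,800 − $88,757 = $557,043
First $111,000 at 37.5% = $41,625.00
Next $137,000 at 28.5% = $39,045.00
Next $102,000 at 24.5% = $24,990.00
Next $105,500 at 20% = $21,100.00
Remaining $101,543 at 16% = $16,246.88
Fee: $41,625.00 + $39,045.00 + $24,990.00 + $21,100.00 + $16,246.88 = $143,006.88
Referral share: 40% of $143,006.88 = $57,202.75; lead counsel retains $143,006.88 − $57,202.75 = $85,804.13.

$85,804.13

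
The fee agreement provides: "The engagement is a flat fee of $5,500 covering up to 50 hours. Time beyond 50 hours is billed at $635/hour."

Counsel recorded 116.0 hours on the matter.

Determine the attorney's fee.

$47,410.00

Flat fee: $5,500.00
Excess hours: 116.0 − 50 = 66.0
Overrun: 66.0 × $635 = $41,910.00
Total: $5,500.00 + $41,910.00 = $47,410.00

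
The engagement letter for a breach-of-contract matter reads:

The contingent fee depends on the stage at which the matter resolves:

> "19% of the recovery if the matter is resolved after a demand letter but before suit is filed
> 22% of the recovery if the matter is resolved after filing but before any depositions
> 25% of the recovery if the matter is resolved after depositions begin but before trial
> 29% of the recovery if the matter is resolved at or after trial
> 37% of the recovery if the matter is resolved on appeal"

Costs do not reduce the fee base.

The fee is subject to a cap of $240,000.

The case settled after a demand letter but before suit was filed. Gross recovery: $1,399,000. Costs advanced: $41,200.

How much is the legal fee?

$240,000.00

Fee base is the gross recovery, $1,399,000; costs are reimbursed separately.
The matter settled after a demand letter but before suit was filed, so the 19% rate applies.
$1,399,000 × 19% = $265,810.00
$265,810.00 exceeds the $240,000 cap, so the fee is capped at $240,000.00.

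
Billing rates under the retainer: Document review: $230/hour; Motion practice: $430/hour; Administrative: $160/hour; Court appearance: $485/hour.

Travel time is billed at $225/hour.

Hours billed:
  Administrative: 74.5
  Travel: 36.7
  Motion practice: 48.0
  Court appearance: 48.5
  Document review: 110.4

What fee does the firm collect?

Document review: 110.4 × $230 = $25,392.00
Motion practice: 48.0 × $430 = $20,640.00
Administrative: 74.5 × $160 = $11,920.00
Court appearance: 48.5 × $485 = $23,522.50
Subtotal: $25,392.00 + $20,640.00 + $11,920.00 + $23,522.50 = $81,474.50
Travel: 36.7 × $225 = $8,257.50
Total: $81,474.50 + $8,257.50 = $89,732.00

$89,732.00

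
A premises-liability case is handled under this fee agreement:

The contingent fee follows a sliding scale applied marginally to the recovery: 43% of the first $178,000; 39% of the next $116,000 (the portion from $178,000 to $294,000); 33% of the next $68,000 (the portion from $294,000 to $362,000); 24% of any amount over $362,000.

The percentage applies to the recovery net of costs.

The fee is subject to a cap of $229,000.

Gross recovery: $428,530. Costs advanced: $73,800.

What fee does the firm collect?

Fee base (net of costs): $428,530 − $73,800 = $354,730
First $178,000 at 43% = $76,540.00
Next $116,000 at 39% = $45,240.00
Remaining $60,730 at 33% = $20,040.90
Fee: $76,540.00 + $45,240.00 + $20,040.90 = $141,820.90
$141,820.90 is under the $229,000 cap.

$141,820.90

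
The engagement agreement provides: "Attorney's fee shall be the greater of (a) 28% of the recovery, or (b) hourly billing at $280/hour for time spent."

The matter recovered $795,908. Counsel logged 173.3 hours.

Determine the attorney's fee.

$222,854.24

(a) 28% of $795,908 = $222,854.24
(b) 173.3 × $280 = $48,524.00
The greater is (a): $222,854.24.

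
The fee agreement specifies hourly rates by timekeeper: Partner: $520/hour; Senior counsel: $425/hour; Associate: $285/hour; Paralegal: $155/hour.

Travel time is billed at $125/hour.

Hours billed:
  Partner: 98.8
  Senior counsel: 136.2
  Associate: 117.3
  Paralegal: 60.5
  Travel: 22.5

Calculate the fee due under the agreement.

Partner: 98.8 × $520 = $51,376.00
Senior counsel: 136.2 × $425 = $57,885.00
Associate: 117.3 × $285 = $33,430.50
Paralegal: 60.5 × $155 = $9,377.50
Subtotal: $51,376.00 + $57,885.00 + $33,430.50 + $9,377.50 = $152,069.00
Travel: 22.5 × $125 = $2,812.50
Total: $152,069.00 + $2,812.50 = $154,881.50

$154,881.50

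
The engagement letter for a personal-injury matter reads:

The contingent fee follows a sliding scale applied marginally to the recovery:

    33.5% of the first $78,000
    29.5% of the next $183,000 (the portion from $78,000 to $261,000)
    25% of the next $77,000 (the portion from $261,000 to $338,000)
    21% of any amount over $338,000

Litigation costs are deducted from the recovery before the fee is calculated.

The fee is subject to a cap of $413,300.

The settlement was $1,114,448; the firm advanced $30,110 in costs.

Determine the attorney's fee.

Fee base (net of costs): $1,114,448 − $30,110 = $1,084,338
First $78,000 at 33.5% = $26,130.00
Next $183,000 at 29.5% = $53,985.00
Next $77,000 at 25% = $19,250.00
Remaining $746,338 at 21% = $156,730.98
Fee: $26,130.00 + $53,985.00 + $19,250.00 + $156,730.98 = $256,095.98
$256,095.98 is under the $413,300 cap.

$256,095.98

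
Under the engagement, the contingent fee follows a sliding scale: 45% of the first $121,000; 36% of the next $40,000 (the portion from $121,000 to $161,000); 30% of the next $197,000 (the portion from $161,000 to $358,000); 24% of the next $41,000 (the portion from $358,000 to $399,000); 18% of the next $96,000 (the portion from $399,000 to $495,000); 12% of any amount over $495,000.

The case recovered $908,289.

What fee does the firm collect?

First $121,000 at 45% = $54,450.00
Next $40,000 at 36% = $14,400.00
Next $197,000 at 30% = $59,100.00
Next $41,000 at 24% = $9,840.00
Next $96,000 at 18% = $17,280.00
Remaining $413,289 at 12% = $49,594.68
Fee: $54,450.00 + $14,400.00 + $59,100.00 + $9,840.00 + $17,280.00 + $49,594.68 = $204,664.68

$204,664.68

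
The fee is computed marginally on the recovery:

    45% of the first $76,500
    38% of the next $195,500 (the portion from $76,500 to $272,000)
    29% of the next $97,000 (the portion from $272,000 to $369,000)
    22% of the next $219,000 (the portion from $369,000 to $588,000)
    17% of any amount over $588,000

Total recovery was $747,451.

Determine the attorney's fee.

First $76,500 at 45% = $34,425.00
Next $195,500 at 38% = $74,290.00
Next $97,000 at 29% = $28,130.00
Next $219,000 at 22% = $48,180.00
Remaining $159,451 at 17% = $27,106.67
Fee: $34,425.00 + $74,290.00 + $28,130.00 + $48,180.00 + $27,106.67 = $212,131.67

$212,131.67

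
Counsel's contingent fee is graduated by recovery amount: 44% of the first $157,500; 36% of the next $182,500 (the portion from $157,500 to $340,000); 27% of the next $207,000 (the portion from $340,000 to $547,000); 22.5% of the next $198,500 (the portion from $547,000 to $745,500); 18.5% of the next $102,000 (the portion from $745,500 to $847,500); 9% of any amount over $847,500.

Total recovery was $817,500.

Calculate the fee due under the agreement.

First $157,500 at 44% = $69,300.00
Next $182,500 at 36% = $65,700.00
Next $207,000 at 27% = $55,890.00
Next $198,500 at 22.5% = $44,662.50
Remaining $72,000 at 18.5% = $13,320.00
Fee: $69,300.00 + $65,700.00 + $55,890.00 + $44,662.50 + $13,320.00 = $248,872.50

$248,872.50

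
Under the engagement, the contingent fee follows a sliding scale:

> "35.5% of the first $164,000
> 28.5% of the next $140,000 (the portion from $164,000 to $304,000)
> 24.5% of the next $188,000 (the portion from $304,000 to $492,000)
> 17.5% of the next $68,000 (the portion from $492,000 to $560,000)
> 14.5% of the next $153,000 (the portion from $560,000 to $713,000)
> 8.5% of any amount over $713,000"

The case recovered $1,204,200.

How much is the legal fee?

First $164,000 at 35.5% = $58,220.00
Next $140,000 at 28.5% = $39,900.00
Next $188,000 at 24.5% = $46,060.00
Next $68,000 at 17.5% = $11,900.00
Next $153,000 at 14.5% = $22,185.00
Remaining $491,200 at 8.5% = $41,752.00
Fee: $58,220.00 + $39,900.00 + $46,060.00 + $11,900.00 + $22,185.00 + $41,752.00 = $220,017.00

$220,017.00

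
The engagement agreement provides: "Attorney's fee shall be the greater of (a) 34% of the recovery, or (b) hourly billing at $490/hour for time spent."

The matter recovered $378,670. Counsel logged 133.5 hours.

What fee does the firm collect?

(a) 34% of $378,670 = $128,747.80
(b) 133.5 × $490 = $65,415.00
The greater is (a): $128,747.80.

$128,747.80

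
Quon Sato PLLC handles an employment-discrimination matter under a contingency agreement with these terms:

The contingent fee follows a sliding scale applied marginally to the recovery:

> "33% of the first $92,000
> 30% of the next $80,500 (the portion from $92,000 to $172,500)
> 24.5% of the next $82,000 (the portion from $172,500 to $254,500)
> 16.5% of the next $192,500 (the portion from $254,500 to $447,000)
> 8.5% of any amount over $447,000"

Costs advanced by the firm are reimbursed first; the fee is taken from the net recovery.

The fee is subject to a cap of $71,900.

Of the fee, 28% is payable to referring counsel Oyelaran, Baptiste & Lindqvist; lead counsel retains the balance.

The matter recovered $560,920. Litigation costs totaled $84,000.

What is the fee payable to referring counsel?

Fee base (net of costs): $560,920 − $84,000 = $476,920
First $92,000 at 33% = $30,360.00
Next $80,500 at 30% = $24,150.00
Next $82,000 at 24.5% = $20,090.00
Next $192,500 at 16.5% = $31,762.50
Remaining $29,920 at 8.5% = $2,543.20
Fee: $30,360.00 + $24,150.00 + $20,090.00 + $31,762.50 + $2,543.20 = $108,905.70
$108,905.70 exceeds the $71,900 cap, so the fee is capped at $71,900.00.
Referral share: 28% of $71,900.00 = $20,132.00; lead counsel retains $71,900.00 − $20,132.00 = $51,768.00.

$20,132.00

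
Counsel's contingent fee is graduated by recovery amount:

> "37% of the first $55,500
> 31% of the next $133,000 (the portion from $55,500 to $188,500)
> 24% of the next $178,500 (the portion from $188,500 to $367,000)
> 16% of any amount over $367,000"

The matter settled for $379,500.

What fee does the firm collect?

First $55,500 at 37% = $20,535.00
Next $133,000 at 31% = $41,230.00
Next $178,500 at 24% = $42,840.00
Remaining $12,500 at 16% = $2,000.00
Fee: $20,535.00 + $41,230.00 + $42,840.00 + $2,000.00 = $106,605.00

$106,605.00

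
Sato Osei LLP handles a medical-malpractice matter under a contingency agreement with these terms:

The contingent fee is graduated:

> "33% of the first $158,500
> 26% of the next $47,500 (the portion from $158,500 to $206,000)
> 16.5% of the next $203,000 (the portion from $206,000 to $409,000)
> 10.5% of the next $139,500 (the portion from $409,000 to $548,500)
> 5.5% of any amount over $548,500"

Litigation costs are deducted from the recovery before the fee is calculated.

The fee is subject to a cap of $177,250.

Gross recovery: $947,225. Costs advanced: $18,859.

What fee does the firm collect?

$133,690.13

Fee base (net of costs): $947,225 − $18,859 = $928,366
First $158,500 at 33% = $52,305.00
Next $47,500 at 26% = $12,350.00
Next $203,000 at 16.5% = $33,495.00
Next $139,500 at 10.5% = $14,647.50
Remaining $379,866 at 5.5% = $20,892.63
Fee: $52,305.00 + $12,350.00 + $33,495.00 + $14,647.50 + $20,892.63 = $133,690.13
$133,690.13 is under the $177,250 cap.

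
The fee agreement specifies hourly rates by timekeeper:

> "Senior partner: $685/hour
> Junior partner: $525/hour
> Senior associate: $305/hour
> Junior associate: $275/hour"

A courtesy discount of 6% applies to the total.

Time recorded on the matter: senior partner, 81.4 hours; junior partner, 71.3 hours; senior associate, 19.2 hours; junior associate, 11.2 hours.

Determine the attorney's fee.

$95,999.85

Senior partner: 81.4 × $685 = $55,759.00
Junior partner: 71.3 × $525 = $37,432.50
Senior associate: 19.2 × $305 = $5,856.00
Junior associate: 11.2 × $275 = $3,080.00
Subtotal: $102,127.50
Less 6% discount: −$6,127.65
Total: $102,127.50 − $6,127.65 = $95,999.85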